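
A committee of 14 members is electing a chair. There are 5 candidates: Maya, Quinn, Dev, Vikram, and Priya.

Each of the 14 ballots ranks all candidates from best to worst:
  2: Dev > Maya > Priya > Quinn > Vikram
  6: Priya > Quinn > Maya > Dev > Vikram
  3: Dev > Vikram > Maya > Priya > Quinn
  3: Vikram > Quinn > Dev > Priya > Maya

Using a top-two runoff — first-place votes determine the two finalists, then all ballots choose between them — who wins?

Dev

Round 1 first-place votes: Maya 0, Quinn 0, Dev 5, Vikram 3, Priya 6. Priya and Dev advance.
Runoff: Priya is ranked above Dev on 6 ballots, Dev above Priya on 8.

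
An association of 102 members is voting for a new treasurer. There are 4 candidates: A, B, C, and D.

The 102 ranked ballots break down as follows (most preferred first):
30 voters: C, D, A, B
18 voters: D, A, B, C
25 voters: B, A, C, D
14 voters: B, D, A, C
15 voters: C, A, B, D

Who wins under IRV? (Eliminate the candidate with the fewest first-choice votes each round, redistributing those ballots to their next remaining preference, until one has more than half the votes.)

Round 1: A 0, B 39, C 45, D 18. A eliminated.
Round 2: B 39, C 45, D 18. D eliminated.
Round 3: B 57, C 45. B has a majority (≥52).

B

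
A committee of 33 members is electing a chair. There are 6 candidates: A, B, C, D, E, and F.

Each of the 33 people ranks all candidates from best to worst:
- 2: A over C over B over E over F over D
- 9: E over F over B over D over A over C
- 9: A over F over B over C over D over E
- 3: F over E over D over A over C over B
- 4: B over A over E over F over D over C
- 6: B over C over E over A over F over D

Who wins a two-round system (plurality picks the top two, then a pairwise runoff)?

B

Round 1 first-place votes: A 11, B 10, C 0, D 0, E 9, F 3. A and B advance.
Runoff: A is ranked above B on 14 ballots, B above A on 19.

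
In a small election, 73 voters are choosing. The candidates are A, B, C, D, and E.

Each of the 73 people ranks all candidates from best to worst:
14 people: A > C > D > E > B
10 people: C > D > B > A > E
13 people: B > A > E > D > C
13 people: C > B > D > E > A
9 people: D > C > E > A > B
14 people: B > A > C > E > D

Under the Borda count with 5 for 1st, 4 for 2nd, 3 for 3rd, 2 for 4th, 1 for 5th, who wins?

A: 14×5 + 10×2 + 13×4 + 13×1 + 9×2 + 14×4 = 229
B: 14×1 + 10×3 + 13×5 + 13×4 + 9×1 + 14×5 = 240
C: 14×4 + 10×5 + 13×1 + 13×5 + 9×4 + 14×3 = 262
D: 14×3 + 10×4 + 13×2 + 13×3 + 9×5 + 14×1 = 206
E: 14×2 + 10×1 + 13×3 + 13×2 + 9×3 + 14×2 = 158

C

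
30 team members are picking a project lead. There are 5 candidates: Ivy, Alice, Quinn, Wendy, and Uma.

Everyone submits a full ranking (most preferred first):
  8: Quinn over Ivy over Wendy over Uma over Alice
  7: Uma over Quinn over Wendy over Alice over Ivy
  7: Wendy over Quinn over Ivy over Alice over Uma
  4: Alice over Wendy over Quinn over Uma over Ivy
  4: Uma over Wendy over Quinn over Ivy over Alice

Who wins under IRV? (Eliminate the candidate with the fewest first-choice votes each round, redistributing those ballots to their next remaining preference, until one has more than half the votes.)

Wendy

Round 1: Ivy 0, Alice 4, Quinn 8, Wendy 7, Uma 11. Ivy eliminated.
Round 2: Alice 4, Quinn 8, Wendy 7, Uma 11. Alice eliminated.
Round 3: Quinn 8, Wendy 11, Uma 11. Quinn eliminated.
Round 4: Wendy 19, Uma 11. Wendy has a majority (≥16).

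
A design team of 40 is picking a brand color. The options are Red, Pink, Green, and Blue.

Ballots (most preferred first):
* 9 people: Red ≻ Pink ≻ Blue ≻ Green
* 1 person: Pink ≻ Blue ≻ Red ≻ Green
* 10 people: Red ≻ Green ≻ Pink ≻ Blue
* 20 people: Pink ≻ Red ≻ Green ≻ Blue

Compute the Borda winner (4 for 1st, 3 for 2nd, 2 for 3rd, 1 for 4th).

Red: 9×4 + 1×2 + 10×4 + 20×3 = 138
Pink: 9×3 + 1×4 + 10×2 + 20×4 = 131
Green: 9×1 + 1×1 + 10×3 + 20×2 = 80
Blue: 9×2 + 1×3 + 10×1 + 20×1 = 51

Red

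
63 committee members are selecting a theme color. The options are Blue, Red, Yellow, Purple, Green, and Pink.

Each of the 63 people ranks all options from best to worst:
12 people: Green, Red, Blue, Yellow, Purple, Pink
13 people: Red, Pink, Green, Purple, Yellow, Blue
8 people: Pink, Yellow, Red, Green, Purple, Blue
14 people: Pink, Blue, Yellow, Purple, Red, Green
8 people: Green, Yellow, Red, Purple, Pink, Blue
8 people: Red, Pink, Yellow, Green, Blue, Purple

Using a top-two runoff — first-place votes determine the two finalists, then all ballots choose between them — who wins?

Red

Round 1 first-place votes: Blue 0, Red 21, Yellow 0, Purple 0, Green 20, Pink 22. Pink and Red advance.
Runoff: Pink is ranked above Red on 22 ballots, Red above Pink on 41.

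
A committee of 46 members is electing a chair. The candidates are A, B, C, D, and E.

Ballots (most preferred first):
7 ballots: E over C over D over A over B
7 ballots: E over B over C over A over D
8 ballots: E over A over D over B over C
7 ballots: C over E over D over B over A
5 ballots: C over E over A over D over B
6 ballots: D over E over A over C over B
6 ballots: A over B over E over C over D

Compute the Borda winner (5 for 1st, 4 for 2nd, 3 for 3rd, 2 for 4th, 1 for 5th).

A: 7×2 + 7×2 + 8×4 + 7×1 + 5×3 + 6×3 + 6×5 = 130
B: 7×1 + 7×4 + 8×2 + 7×2 + 5×1 + 6×1 + 6×4 = 100
C: 7×4 + 7×3 + 8×1 + 7×5 + 5×5 + 6×2 + 6×2 = 141
D: 7×3 + 7×1 + 8×3 + 7×3 + 5×2 + 6×5 + 6×1 = 119
E: 7×5 + 7×5 + 8×5 + 7×4 + 5×4 + 6×4 + 6×3 = 200

E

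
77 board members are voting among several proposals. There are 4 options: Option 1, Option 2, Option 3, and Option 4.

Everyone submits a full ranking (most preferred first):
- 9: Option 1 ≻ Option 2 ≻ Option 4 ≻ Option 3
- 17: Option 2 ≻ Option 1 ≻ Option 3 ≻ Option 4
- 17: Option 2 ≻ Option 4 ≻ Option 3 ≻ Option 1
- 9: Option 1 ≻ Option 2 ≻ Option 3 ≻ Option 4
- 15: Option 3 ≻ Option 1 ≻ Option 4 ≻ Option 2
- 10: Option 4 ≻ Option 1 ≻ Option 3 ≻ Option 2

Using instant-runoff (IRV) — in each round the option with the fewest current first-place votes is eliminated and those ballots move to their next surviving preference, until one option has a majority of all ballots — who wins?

Round 1: Option 1 18, Option 2 34, Option 3 15, Option 4 10. Option 4 eliminated.
Round 2: Option 1 28, Option 2 34, Option 3 15. Option 3 eliminated.
Round 3: Option 1 43, Option 2 34. Option 1 has a majority (≥39).

Option 1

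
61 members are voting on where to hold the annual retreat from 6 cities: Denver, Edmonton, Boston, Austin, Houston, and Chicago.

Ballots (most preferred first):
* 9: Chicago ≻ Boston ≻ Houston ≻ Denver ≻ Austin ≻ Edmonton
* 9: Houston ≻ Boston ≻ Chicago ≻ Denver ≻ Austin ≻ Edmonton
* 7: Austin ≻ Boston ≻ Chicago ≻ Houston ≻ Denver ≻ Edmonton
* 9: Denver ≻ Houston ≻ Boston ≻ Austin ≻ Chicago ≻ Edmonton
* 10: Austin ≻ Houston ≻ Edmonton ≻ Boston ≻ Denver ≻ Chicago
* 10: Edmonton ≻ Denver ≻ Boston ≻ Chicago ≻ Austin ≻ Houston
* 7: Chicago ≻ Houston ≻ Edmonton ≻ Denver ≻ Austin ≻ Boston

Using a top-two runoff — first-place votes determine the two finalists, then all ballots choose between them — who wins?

Round 1 first-place votes: Denver 9, Edmonton 10, Boston 0, Austin 17, Houston 9, Chicago 16. Austin and Chicago advance.
Runoff: Austin is ranked above Chicago on 26 ballots, Chicago above Austin on 35.

Chicago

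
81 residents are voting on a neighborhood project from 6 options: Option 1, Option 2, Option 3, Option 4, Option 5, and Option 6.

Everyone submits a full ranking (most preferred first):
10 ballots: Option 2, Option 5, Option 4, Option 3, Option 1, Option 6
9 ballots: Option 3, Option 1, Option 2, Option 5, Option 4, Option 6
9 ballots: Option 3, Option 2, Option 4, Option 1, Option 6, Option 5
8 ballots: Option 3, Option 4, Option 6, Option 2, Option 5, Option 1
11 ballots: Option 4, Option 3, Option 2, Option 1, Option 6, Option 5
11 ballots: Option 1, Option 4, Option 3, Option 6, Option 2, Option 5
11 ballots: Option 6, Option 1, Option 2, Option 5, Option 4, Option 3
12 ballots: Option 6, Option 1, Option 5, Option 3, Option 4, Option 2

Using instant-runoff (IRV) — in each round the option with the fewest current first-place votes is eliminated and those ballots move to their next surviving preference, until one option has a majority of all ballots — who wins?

Round 1: Option 1 11, Option 2 10, Option 3 26, Option 4 11, Option 5 0, Option 6 23. Option 5 eliminated.
Round 2: Option 1 11, Option 2 10, Option 3 26, Option 4 11, Option 6 23. Option 2 eliminated.
Round 3: Option 1 11, Option 3 26, Option 4 21, Option 6 23. Option 1 eliminated.
Round 4: Option 3 26, Option 4 32, Option 6 23. Option 6 eliminated.
Round 5: Option 3 38, Option 4 43. Option 4 has a majority (≥41).

Option 4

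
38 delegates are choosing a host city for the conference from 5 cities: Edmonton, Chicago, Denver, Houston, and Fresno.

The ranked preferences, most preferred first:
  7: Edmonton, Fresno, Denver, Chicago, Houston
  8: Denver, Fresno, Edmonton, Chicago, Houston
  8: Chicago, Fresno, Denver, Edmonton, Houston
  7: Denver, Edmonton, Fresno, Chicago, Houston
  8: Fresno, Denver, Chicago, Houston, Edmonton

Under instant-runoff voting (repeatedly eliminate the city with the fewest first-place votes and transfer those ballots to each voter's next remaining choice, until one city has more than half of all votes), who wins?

Round 1: Edmonton 7, Chicago 8, Denver 15, Houston 0, Fresno 8. Houston eliminated.
Round 2: Edmonton 7, Chicago 8, Denver 15, Fresno 8. Edmonton eliminated.
Round 3: Chicago 8, Denver 15, Fresno 15. Chicago eliminated.
Round 4: Denver 15, Fresno 23. Fresno has a majority (≥20).

Fresno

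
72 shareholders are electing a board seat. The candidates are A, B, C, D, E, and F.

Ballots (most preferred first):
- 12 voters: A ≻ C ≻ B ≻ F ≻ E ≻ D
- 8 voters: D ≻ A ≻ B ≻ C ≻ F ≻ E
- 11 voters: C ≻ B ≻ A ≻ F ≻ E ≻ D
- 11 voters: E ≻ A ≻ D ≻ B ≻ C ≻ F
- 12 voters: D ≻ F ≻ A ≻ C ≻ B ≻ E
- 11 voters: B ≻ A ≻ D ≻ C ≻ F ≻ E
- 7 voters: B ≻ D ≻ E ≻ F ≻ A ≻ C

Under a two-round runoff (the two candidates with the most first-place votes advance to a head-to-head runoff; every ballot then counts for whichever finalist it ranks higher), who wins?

B

Round 1 first-place votes: A 12, B 18, C 11, D 20, E 11, F 0. D and B advance.
Runoff: D is ranked above B on 31 ballots, B above D on 41.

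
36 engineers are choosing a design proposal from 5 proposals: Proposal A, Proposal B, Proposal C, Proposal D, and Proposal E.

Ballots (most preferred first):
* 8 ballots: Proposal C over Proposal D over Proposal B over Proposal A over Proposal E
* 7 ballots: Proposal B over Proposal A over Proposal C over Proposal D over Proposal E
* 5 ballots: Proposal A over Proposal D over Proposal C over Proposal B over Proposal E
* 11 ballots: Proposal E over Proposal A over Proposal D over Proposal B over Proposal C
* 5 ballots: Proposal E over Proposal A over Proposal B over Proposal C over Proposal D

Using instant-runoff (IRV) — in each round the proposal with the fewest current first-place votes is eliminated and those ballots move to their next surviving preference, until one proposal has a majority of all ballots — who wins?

Round 1: Proposal A 5, Proposal B 7, Proposal C 8, Proposal D 0, Proposal E 16. Proposal D eliminated.
Round 2: Proposal A 5, Proposal B 7, Proposal C 8, Proposal E 16. Proposal A eliminated.
Round 3: Proposal B 7, Proposal C 13, Proposal E 16. Proposal B eliminated.
Round 4: Proposal C 20, Proposal E 16. Proposal C has a majority (≥19).

Proposal C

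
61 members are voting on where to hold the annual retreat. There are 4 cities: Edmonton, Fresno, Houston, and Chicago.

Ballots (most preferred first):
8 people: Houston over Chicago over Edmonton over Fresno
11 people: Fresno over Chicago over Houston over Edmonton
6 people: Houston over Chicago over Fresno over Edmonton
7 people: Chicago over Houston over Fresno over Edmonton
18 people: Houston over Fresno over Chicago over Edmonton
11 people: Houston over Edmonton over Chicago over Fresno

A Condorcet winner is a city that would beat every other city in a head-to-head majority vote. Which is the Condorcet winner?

Houston vs Edmonton: 61–0
Houston vs Fresno: 50–11
Houston vs Chicago: 43–18
Houston beats every other city.

Houston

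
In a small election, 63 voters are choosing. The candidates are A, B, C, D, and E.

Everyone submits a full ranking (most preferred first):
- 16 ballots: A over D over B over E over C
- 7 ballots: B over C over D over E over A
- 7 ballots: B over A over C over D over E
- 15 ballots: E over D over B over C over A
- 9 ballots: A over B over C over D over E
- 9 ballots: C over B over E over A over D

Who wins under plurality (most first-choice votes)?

A

First-place votes: A 25, B 14, C 9, D 0, E 15.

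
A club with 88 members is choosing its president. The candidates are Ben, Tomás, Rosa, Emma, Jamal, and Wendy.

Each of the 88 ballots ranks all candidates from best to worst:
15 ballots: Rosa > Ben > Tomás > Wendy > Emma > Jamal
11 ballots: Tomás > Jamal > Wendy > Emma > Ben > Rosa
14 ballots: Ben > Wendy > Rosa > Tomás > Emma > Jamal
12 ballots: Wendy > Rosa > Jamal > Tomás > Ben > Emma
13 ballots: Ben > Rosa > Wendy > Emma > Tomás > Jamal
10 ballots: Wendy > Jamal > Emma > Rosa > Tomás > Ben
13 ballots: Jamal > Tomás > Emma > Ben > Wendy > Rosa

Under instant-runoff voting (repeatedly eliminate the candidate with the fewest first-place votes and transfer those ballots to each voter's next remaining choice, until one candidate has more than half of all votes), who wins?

Round 1: Ben 27, Tomás 11, Rosa 15, Emma 0, Jamal 13, Wendy 22. Emma eliminated.
Round 2: Ben 27, Tomás 11, Rosa 15, Jamal 13, Wendy 22. Tomás eliminated.
Round 3: Ben 27, Rosa 15, Jamal 24, Wendy 22. Rosa eliminated.
Round 4: Ben 42, Jamal 24, Wendy 22. Wendy eliminated.
Round 5: Ben 42, Jamal 46. Jamal has a majority (≥45).

Jamal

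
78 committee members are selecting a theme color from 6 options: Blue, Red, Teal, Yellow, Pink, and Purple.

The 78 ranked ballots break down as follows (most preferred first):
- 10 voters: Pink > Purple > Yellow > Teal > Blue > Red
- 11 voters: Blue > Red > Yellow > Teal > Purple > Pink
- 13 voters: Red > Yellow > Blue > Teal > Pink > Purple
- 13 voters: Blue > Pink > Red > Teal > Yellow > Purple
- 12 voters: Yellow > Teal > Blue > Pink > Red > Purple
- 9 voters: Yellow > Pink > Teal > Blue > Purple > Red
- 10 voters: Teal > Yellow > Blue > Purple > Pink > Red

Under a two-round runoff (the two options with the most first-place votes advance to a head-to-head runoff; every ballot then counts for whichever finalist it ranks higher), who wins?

Yellow

Round 1 first-place votes: Blue 24, Red 13, Teal 10, Yellow 21, Pink 10, Purple 0. Blue and Yellow advance.
Runoff: Blue is ranked above Yellow on 24 ballots, Yellow above Blue on 54.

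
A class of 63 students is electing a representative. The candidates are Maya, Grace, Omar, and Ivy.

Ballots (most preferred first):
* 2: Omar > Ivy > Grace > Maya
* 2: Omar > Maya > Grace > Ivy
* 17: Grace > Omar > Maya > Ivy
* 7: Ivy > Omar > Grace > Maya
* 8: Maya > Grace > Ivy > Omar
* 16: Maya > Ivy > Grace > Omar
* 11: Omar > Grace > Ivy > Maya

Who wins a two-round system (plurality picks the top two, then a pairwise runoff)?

Grace

Round 1 first-place votes: Maya 24, Grace 17, Omar 15, Ivy 7. Maya and Grace advance.
Runoff: Maya is ranked above Grace on 26 ballots, Grace above Maya on 37.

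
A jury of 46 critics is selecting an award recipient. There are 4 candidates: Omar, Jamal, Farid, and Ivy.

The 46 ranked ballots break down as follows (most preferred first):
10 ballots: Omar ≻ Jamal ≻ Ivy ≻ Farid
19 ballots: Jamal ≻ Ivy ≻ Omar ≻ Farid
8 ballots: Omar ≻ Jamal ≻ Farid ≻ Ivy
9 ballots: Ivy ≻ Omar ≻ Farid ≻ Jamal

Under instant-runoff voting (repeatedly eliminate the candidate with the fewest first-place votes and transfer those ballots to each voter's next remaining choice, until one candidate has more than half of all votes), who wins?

Omar

Round 1: Omar 18, Jamal 19, Farid 0, Ivy 9. Farid eliminated.
Round 2: Omar 18, Jamal 19, Ivy 9. Ivy eliminated.
Round 3: Omar 27, Jamal 19. Omar has a majority (≥24).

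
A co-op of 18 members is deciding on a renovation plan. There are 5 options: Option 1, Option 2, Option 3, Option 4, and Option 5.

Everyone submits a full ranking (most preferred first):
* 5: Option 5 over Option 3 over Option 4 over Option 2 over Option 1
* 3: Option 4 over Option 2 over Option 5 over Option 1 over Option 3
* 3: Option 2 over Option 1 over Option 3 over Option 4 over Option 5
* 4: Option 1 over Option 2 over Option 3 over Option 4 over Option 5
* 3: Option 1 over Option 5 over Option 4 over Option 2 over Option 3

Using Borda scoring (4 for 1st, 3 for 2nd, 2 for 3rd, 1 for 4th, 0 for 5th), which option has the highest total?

Option 1: 5×0 + 3×1 + 3×3 + 4×4 + 3×4 = 40
Option 2: 5×1 + 3×3 + 3×4 + 4×3 + 3×1 = 41
Option 3: 5×3 + 3×0 + 3×2 + 4×2 + 3×0 = 29
Option 4: 5×2 + 3×4 + 3×1 + 4×1 + 3×2 = 35
Option 5: 5×4 + 3×2 + 3×0 + 4×0 + 3×3 = 35

Option 2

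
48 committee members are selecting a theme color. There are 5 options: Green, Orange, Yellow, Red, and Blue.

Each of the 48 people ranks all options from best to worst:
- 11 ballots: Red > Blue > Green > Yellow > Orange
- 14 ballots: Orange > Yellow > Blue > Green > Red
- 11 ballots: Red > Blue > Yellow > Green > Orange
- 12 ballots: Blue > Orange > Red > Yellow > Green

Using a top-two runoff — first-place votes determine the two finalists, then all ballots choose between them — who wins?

Round 1 first-place votes: Green 0, Orange 14, Yellow 0, Red 22, Blue 12. Red and Orange advance.
Runoff: Red is ranked above Orange on 22 ballots, Orange above Red on 26.

Orange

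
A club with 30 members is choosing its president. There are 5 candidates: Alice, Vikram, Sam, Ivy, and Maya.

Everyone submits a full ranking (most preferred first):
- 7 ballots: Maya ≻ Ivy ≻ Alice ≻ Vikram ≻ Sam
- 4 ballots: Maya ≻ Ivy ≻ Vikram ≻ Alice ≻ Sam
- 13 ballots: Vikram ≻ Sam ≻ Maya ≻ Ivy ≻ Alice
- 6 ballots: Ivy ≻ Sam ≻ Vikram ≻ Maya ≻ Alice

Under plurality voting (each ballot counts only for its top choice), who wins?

Vikram

First-place votes: Alice 0, Vikram 13, Sam 0, Ivy 6, Maya 11.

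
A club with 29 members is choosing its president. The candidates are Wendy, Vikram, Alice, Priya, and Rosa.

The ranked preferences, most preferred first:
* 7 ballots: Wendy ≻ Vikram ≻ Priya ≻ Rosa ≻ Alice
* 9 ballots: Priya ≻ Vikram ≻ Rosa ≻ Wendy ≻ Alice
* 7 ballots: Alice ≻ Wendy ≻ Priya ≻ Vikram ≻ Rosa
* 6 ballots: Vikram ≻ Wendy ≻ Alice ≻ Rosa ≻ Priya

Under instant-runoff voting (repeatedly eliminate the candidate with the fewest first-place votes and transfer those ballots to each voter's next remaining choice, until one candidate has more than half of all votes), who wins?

Round 1: Wendy 7, Vikram 6, Alice 7, Priya 9, Rosa 0. Rosa eliminated.
Round 2: Wendy 7, Vikram 6, Alice 7, Priya 9. Vikram eliminated.
Round 3: Wendy 13, Alice 7, Priya 9. Alice eliminated.
Round 4: Wendy 20, Priya 9. Wendy has a majority (≥15).

Wendy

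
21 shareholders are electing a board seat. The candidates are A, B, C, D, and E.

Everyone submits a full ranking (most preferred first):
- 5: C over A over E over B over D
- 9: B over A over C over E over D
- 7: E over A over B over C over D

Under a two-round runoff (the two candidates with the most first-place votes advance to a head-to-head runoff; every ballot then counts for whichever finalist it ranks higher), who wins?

E

Round 1 first-place votes: A 0, B 9, C 5, D 0, E 7. B and E advance.
Runoff: B is ranked above E on 9 ballots, E above B on 12.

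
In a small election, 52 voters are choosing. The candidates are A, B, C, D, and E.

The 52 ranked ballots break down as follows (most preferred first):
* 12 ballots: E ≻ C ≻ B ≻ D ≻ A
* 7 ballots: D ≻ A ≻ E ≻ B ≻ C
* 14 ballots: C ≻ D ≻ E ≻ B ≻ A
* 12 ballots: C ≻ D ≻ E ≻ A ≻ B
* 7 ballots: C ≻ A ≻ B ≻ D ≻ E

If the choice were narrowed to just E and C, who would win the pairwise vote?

E is ranked above C on 19 ballots; C above E on 33.

C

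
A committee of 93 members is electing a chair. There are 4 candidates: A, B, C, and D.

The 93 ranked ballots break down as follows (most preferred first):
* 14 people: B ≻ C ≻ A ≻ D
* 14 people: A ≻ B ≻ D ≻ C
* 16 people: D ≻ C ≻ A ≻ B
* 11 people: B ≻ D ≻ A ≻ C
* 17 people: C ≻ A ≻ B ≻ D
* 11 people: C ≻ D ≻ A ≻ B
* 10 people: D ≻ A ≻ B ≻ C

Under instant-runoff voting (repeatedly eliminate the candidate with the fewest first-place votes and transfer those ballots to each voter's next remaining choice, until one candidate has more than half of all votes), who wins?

B

Round 1: A 14, B 25, C 28, D 26. A eliminated.
Round 2: B 39, C 28, D 26. D eliminated.
Round 3: B 49, C 44. B has a majority (≥47).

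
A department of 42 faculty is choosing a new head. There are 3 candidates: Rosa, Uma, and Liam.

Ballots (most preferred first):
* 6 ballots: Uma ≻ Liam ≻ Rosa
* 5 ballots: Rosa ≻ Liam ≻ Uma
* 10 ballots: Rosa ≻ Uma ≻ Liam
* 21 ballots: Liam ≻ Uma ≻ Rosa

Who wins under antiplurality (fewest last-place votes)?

Last-place votes: Rosa 27, Uma 5, Liam 10.

Uma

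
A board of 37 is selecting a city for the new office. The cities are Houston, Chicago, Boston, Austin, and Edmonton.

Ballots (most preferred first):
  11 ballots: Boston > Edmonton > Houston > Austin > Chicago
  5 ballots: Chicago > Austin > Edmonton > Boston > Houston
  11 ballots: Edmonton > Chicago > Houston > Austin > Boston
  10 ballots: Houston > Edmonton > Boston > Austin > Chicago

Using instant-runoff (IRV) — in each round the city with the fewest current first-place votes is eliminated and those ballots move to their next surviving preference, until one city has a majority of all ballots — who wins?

Edmonton

Round 1: Houston 10, Chicago 5, Boston 11, Austin 0, Edmonton 11. Austin eliminated.
Round 2: Houston 10, Chicago 5, Boston 11, Edmonton 11. Chicago eliminated.
Round 3: Houston 10, Boston 11, Edmonton 16. Houston eliminated.
Round 4: Boston 11, Edmonton 26. Edmonton has a majority (≥19).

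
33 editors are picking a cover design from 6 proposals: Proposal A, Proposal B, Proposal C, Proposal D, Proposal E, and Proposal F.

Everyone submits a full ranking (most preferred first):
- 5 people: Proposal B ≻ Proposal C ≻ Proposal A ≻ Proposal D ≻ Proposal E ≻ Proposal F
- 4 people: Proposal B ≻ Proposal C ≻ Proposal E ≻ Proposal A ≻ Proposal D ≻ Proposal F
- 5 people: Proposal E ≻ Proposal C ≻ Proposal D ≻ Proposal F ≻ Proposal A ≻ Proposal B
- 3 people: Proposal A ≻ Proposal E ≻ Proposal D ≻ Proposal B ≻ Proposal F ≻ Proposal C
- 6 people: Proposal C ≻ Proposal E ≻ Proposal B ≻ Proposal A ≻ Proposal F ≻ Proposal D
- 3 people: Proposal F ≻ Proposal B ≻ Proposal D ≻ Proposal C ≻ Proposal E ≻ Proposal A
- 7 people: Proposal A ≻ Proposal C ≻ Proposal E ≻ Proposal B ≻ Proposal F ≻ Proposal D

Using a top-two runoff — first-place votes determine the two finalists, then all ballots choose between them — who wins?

Round 1 first-place votes: Proposal A 10, Proposal B 9, Proposal C 6, Proposal D 0, Proposal E 5, Proposal F 3. Proposal A and Proposal B advance.
Runoff: Proposal A is ranked above Proposal B on 15 ballots, Proposal B above Proposal A on 18.

Proposal B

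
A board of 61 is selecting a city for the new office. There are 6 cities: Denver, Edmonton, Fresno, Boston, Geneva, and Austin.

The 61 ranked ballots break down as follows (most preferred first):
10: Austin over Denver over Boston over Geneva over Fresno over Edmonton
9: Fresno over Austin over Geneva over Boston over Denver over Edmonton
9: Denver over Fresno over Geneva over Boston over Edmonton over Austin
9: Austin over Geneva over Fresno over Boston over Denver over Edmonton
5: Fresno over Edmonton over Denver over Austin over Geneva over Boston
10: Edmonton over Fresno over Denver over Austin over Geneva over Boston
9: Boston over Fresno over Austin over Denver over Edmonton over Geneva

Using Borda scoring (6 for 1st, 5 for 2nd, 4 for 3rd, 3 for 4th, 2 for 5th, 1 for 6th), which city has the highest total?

Fresno

Denver: 10×5 + 9×2 + 9×6 + 9×2 + 5×4 + 10×4 + 9×3 = 227
Edmonton: 10×1 + 9×1 + 9×2 + 9×1 + 5×5 + 10×6 + 9×2 = 149
Fresno: 10×2 + 9×6 + 9×5 + 9×4 + 5×6 + 10×5 + 9×5 = 280
Boston: 10×4 + 9×3 + 9×3 + 9×3 + 5×1 + 10×1 + 9×6 = 190
Geneva: 10×3 + 9×4 + 9×4 + 9×5 + 5×2 + 10×2 + 9×1 = 186
Austin: 10×6 + 9×5 + 9×1 + 9×6 + 5×3 + 10×3 + 9×4 = 249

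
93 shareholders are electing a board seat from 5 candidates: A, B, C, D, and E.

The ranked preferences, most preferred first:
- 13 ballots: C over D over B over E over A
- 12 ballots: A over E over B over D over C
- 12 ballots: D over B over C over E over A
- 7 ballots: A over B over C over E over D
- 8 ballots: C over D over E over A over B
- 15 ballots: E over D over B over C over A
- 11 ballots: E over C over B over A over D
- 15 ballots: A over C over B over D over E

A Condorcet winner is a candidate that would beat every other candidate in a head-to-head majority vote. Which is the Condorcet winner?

C vs A: 59–34
C vs B: 47–46
C vs D: 54–39
C vs E: 55–38
C beats every other candidate.

C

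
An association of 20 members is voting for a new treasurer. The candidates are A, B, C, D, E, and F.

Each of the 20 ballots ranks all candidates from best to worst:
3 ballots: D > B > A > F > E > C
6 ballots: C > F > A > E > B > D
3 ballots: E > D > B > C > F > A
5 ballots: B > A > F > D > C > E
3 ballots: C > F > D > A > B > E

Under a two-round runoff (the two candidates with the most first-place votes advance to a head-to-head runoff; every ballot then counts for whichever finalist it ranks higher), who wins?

Round 1 first-place votes: A 0, B 5, C 9, D 3, E 3, F 0. C and B advance.
Runoff: C is ranked above B on 9 ballots, B above C on 11.

B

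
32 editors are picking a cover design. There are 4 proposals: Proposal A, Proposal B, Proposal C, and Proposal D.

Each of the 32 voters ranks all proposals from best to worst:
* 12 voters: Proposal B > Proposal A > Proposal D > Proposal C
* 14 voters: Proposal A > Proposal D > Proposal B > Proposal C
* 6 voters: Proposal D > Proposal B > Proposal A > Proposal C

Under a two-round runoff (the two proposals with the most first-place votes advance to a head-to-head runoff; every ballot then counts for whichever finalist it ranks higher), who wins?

Round 1 first-place votes: Proposal A 14, Proposal B 12, Proposal C 0, Proposal D 6. Proposal A and Proposal B advance.
Runoff: Proposal A is ranked above Proposal B on 14 ballots, Proposal B above Proposal A on 18.

Proposal B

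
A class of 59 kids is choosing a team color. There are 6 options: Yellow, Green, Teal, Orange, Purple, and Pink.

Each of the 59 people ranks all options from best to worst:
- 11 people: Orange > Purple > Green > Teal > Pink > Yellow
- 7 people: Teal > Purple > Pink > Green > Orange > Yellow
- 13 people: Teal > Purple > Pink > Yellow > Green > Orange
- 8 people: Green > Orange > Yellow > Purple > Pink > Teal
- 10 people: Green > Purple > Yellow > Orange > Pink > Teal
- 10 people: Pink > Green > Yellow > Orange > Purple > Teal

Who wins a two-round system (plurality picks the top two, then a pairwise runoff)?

Round 1 first-place votes: Yellow 0, Green 18, Teal 20, Orange 11, Purple 0, Pink 10. Teal and Green advance.
Runoff: Teal is ranked above Green on 20 ballots, Green above Teal on 39.

Green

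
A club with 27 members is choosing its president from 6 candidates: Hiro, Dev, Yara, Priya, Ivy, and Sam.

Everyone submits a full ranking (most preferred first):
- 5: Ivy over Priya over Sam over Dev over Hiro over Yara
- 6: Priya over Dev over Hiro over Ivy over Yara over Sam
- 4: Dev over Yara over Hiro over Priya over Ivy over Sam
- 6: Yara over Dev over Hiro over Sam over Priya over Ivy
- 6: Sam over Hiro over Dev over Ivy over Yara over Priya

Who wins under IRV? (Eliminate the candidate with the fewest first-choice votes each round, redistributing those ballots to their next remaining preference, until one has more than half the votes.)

Round 1: Hiro 0, Dev 4, Yara 6, Priya 6, Ivy 5, Sam 6. Hiro eliminated.
Round 2: Dev 4, Yara 6, Priya 6, Ivy 5, Sam 6. Dev eliminated.
Round 3: Yara 10, Priya 6, Ivy 5, Sam 6. Ivy eliminated.
Round 4: Yara 10, Priya 11, Sam 6. Sam eliminated.
Round 5: Yara 16, Priya 11. Yara has a majority (≥14).

Yara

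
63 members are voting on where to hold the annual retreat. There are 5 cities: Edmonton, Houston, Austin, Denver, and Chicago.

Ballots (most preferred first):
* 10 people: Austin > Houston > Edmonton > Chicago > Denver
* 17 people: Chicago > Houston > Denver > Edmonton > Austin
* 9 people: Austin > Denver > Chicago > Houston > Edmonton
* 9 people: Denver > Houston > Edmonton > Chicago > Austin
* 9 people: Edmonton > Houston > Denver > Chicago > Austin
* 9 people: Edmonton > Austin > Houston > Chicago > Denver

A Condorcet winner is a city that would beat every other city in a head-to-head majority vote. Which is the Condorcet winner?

Houston

Houston vs Edmonton: 45–18
Houston vs Austin: 35–28
Houston vs Denver: 45–18
Houston vs Chicago: 37–26
Houston beats every other city.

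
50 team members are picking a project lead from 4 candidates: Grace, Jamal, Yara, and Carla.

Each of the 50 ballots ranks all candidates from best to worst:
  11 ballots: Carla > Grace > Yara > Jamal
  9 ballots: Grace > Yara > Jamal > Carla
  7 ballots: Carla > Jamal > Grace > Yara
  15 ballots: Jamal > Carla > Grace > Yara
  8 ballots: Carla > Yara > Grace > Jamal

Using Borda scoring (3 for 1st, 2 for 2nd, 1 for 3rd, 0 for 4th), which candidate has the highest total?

Grace: 11×2 + 9×3 + 7×1 + 15×1 + 8×1 = 79
Jamal: 11×0 + 9×1 + 7×2 + 15×3 + 8×0 = 68
Yara: 11×1 + 9×2 + 7×0 + 15×0 + 8×2 = 45
Carla: 11×3 + 9×0 + 7×3 + 15×2 + 8×3 = 108

Carla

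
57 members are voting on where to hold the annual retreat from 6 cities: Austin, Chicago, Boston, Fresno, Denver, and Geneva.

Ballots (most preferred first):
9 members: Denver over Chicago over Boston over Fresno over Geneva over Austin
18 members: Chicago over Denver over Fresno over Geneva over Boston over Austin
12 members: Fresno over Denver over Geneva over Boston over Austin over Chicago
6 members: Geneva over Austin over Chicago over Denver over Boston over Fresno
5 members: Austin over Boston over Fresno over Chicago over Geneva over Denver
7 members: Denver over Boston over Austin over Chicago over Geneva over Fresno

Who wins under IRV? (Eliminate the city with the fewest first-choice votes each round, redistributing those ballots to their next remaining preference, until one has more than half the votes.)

Chicago

Round 1: Austin 5, Chicago 18, Boston 0, Fresno 12, Denver 16, Geneva 6. Boston eliminated.
Round 2: Austin 5, Chicago 18, Fresno 12, Denver 16, Geneva 6. Austin eliminated.
Round 3: Chicago 18, Fresno 17, Denver 16, Geneva 6. Geneva eliminated.
Round 4: Chicago 24, Fresno 17, Denver 16. Denver eliminated.
Round 5: Chicago 40, Fresno 17. Chicago has a majority (≥29).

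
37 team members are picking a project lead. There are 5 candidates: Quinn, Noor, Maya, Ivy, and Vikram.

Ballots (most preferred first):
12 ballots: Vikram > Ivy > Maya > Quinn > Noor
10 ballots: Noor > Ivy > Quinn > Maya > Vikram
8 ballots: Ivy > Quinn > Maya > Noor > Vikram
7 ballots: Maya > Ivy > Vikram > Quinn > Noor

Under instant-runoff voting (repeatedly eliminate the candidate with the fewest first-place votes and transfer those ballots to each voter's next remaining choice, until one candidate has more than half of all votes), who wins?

Round 1: Quinn 0, Noor 10, Maya 7, Ivy 8, Vikram 12. Quinn eliminated.
Round 2: Noor 10, Maya 7, Ivy 8, Vikram 12. Maya eliminated.
Round 3: Noor 10, Ivy 15, Vikram 12. Noor eliminated.
Round 4: Ivy 25, Vikram 12. Ivy has a majority (≥19).

Ivy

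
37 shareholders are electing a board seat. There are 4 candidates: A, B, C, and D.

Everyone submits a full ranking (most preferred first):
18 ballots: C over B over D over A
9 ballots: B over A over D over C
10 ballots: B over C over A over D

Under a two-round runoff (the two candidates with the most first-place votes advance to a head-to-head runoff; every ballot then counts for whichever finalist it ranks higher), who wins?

B

Round 1 first-place votes: A 0, B 19, C 18, D 0. B and C advance.
Runoff: B is ranked above C on 19 ballots, C above B on 18.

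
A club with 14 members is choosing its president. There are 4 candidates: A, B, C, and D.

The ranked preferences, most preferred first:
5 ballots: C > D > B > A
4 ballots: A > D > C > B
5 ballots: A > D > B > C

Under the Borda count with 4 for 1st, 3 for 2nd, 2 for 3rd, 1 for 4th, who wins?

A: 5×1 + 4×4 + 5×4 = 41
B: 5×2 + 4×1 + 5×2 = 24
C: 5×4 + 4×2 + 5×1 = 33
D: 5×3 + 4×3 + 5×3 = 42

D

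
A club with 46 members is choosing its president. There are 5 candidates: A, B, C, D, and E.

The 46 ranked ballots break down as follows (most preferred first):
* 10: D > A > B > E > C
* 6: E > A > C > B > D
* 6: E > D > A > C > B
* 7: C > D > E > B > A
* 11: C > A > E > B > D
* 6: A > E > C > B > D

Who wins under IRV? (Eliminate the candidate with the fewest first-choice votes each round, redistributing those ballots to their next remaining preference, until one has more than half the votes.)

Round 1: A 6, B 0, C 18, D 10, E 12. B eliminated.
Round 2: A 6, C 18, D 10, E 12. A eliminated.
Round 3: C 18, D 10, E 18. D eliminated.
Round 4: C 18, E 28. E has a majority (≥24).

E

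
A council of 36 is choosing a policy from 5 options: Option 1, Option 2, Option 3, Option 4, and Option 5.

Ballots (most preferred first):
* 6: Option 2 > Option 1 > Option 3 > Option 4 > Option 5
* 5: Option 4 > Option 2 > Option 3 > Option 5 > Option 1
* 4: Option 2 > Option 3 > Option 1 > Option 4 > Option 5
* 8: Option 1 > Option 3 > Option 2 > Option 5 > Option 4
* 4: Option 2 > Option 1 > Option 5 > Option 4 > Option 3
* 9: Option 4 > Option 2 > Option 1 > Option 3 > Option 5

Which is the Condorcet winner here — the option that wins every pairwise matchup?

Option 2

Option 2 vs Option 1: 28–8
Option 2 vs Option 3: 28–8
Option 2 vs Option 4: 22–14
Option 2 vs Option 5: 36–0
Option 2 beats every other option.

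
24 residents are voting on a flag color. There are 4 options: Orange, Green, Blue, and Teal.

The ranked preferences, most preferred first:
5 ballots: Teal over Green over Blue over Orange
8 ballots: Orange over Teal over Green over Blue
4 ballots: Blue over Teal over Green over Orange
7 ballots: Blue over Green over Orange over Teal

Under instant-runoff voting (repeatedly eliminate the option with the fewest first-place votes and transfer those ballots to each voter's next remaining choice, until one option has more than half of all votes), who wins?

Blue

Round 1: Orange 8, Green 0, Blue 11, Teal 5. Green eliminated.
Round 2: Orange 8, Blue 11, Teal 5. Teal eliminated.
Round 3: Orange 8, Blue 16. Blue has a majority (≥13).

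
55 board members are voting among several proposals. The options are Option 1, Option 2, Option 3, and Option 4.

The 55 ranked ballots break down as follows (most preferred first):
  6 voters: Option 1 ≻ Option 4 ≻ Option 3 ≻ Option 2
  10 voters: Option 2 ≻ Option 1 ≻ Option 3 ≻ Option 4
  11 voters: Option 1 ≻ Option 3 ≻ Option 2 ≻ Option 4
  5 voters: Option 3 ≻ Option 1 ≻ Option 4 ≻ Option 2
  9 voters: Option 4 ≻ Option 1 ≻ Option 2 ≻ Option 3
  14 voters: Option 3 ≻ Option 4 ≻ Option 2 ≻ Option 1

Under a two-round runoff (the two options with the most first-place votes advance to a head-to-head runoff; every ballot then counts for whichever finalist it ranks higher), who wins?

Round 1 first-place votes: Option 1 17, Option 2 10, Option 3 19, Option 4 9. Option 3 and Option 1 advance.
Runoff: Option 3 is ranked above Option 1 on 19 ballots, Option 1 above Option 3 on 36.

Option 1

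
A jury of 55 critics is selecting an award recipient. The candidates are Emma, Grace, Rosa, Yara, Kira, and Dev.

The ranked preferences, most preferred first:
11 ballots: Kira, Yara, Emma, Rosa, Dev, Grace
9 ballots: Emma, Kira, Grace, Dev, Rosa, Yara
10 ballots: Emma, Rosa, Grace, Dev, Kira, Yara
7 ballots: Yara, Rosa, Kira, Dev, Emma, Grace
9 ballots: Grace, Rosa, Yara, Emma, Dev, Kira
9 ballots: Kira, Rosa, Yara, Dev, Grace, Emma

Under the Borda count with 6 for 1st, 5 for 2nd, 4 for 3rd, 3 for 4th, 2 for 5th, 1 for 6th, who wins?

Emma: 11×4 + 9×6 + 10×6 + 7×2 + 9×3 + 9×1 = 208
Grace: 11×1 + 9×4 + 10×4 + 7×1 + 9×6 + 9×2 = 166
Rosa: 11×3 + 9×2 + 10×5 + 7×5 + 9×5 + 9×5 = 226
Yara: 11×5 + 9×1 + 10×1 + 7×6 + 9×4 + 9×4 = 188
Kira: 11×6 + 9×5 + 10×2 + 7×4 + 9×1 + 9×6 = 222
Dev: 11×2 + 9×3 + 10×3 + 7×3 + 9×2 + 9×3 = 145

Rosa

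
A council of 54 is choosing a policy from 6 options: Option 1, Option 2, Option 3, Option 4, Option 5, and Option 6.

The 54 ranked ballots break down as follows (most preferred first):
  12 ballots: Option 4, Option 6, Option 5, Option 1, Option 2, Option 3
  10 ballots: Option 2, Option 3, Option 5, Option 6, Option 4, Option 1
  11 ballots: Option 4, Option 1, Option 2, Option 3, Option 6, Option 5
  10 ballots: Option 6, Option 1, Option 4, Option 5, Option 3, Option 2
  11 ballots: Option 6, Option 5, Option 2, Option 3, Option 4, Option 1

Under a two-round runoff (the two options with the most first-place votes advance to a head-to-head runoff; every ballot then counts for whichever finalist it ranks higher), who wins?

Option 6

Round 1 first-place votes: Option 1 0, Option 2 10, Option 3 0, Option 4 23, Option 5 0, Option 6 21. Option 4 and Option 6 advance.
Runoff: Option 4 is ranked above Option 6 on 23 ballots, Option 6 above Option 4 on 31.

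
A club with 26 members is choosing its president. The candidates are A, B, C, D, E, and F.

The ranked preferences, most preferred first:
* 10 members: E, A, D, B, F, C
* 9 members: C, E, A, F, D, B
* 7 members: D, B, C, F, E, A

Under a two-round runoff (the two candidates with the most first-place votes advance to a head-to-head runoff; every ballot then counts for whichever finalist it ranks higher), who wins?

C

Round 1 first-place votes: A 0, B 0, C 9, D 7, E 10, F 0. E and C advance.
Runoff: E is ranked above C on 10 ballots, C above E on 16.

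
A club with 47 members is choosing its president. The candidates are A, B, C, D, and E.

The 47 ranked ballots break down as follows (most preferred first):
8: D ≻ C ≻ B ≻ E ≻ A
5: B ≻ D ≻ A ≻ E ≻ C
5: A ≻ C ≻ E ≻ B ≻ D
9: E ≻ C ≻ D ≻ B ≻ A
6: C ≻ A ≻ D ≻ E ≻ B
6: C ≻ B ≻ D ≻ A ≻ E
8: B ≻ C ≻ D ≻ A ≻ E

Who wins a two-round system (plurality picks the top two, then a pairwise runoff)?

Round 1 first-place votes: A 5, B 13, C 12, D 8, E 9. B and C advance.
Runoff: B is ranked above C on 13 ballots, C above B on 34.

C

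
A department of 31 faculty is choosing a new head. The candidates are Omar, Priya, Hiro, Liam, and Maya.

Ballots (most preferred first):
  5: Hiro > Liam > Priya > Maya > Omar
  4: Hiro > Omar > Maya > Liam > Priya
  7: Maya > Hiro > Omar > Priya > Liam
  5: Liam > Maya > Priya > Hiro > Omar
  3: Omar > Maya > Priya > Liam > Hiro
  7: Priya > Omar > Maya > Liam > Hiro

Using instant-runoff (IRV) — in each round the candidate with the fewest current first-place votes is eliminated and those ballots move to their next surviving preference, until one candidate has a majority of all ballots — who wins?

Maya

Round 1: Omar 3, Priya 7, Hiro 9, Liam 5, Maya 7. Omar eliminated.
Round 2: Priya 7, Hiro 9, Liam 5, Maya 10. Liam eliminated.
Round 3: Priya 7, Hiro 9, Maya 15. Priya eliminated.
Round 4: Hiro 9, Maya 22. Maya has a majority (≥16).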